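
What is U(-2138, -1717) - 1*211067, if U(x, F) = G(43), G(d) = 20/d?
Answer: -9075861/43 ≈ -2.1107e+5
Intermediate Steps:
U(x, F) = 20/43
U(-2138, -1717) - 1*211067 = 20/43 - 1*211067 = 20/43 - 211067 = -9075861/43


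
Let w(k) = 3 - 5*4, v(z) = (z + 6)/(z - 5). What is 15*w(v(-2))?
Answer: -255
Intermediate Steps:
v(z) = (6 + z)/(-5 + z)
w(k) = -17 (w(k) = 3 - 20 = -17)
15*w(v(-2)) = 15*(-17) = -255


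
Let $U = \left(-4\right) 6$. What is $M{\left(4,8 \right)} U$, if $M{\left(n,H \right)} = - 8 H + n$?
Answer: $1440$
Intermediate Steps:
$M{\left(n,H \right)} = n - 8 H$
$U = -24$
$M{\left(4,8 \right)} U = \left(4 - 64\right) \left(-24\right) = \left(-60\right) \left(-24\right) = 1440$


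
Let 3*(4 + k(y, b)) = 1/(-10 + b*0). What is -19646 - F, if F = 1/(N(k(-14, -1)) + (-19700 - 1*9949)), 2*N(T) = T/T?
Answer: -1164948860/59297 ≈ -19646.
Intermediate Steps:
k(y, b) = -121/30 (k(y, b) = -4 + 1/(3*(-10 + b*0)) = -4 + 1/(3*(-10 + 0)) = -4 + (⅓)/(-10) = -4 + (⅓)*(-⅒) = -4 - 1/30 = -121/30)
N(T) = ½ (N(T) = (T/T)/2 = (½)*1 = ½)
F = -2/59297 (F = 1/(½ + (-19700 - 1*9949)) = 1/(½ + (-19700 - 9949)) = 1/(½ - 29649) = 1/(-59297/2) = -2/59297 ≈ -3.3729e-5)
-19646 - F = -19646 - 1*(-2/59297) = -19646 + 2/59297 = -1164948860/59297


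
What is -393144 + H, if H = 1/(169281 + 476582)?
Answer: -253917163271/645863 ≈ -3.9314e+5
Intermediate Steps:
H = 1/645863 ≈ 1.5483e-6
-393144 + H = -393144 + 1/645863 = -253917163271/645863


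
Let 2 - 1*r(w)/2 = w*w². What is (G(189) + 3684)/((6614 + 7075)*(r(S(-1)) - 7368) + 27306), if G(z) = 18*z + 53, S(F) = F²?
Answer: -7139/100805868 ≈ -7.0819e-5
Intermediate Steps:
G(z) = 53 + 18*z
r(w) = 4 - 2*w³ (r(w) = 4 - 2*w*w² = 4 - 2*w³)
(G(189) + 3684)/((6614 + 7075)*(r(S(-1)) - 7368) + 27306) = ((53 + 18*189) + 3684)/((6614 + 7075)*((4 - 2*((-1)²)³) - 7368) + 27306) = ((53 + 3402) + 3684)/(13689*((4 - 2*1³) - 7368) + 27306) = (3455 + 3684)/(13689*((4 - 2*1) - 7368) + 27306) = 7139/(13689*((4 - 2) - 7368) + 27306) = 7139/(13689*(2 - 7368) + 27306) = 7139/(13689*(-7366) + 27306) = 7139/(-100833174 + 27306) = 7139/(-100805868) = 7139*(-1/100805868) = -7139/100805868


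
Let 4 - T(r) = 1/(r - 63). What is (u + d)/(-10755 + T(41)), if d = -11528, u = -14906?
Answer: 581548/236521 ≈ 2.4588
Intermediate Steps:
T(r) = 4 - 1/(-63 + r) (T(r) = 4 - 1/(r - 63) = 4 - 1/(-63 + r))
(u + d)/(-10755 + T(41)) = (-14906 - 11528)/(-10755 + (-253 + 4*41)/(-63 + 41)) = -26434/(-10755 + (-253 + 164)/(-22)) = -26434/(-10755 - 1/22*(-89)) = -26434/(-10755 + 89/22) = -26434/(-236521/22) = -26434*(-22/236521) = 581548/236521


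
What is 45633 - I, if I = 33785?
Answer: 11848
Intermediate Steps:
45633 - I = 45633 - 1*33785 = 45633 - 33785 = 11848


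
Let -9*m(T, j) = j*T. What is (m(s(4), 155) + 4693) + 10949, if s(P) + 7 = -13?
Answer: 143878/9 ≈ 15986.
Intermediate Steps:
s(P) = -20 (s(P) = -7 - 13 = -20)
m(T, j) = -T*j/9 (m(T, j) = -j*T/9 = -T*j/9)
(m(s(4), 155) + 4693) + 10949 = (-⅑*(-20)*155 + 4693) + 10949 = (3100/9 + 4693) + 10949 = 45337/9 + 10949 = 143878/9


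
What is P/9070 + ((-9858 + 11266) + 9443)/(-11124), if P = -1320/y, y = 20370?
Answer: -11137783081/11417914620 ≈ -0.97547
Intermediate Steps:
P = -44/679 (P = -1320/20370 = -1320*1/20370 = -44/679 ≈ -0.064801)
P/9070 + ((-9858 + 11266) + 9443)/(-11124) = -44/679/9070 + ((-9858 + 11266) + 9443)/(-11124) = -44/679*1/9070 + (1408 + 9443)*(-1/11124) = -22/3079265 + 10851*(-1/11124) = -22/3079265 - 3617/3708 = -11137783081/11417914620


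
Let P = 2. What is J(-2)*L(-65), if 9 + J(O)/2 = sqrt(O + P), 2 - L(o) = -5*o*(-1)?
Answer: -5886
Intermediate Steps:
L(o) = 2 - 5*o (L(o) = 2 - (-5*o)*(-1) = 2 - 5*o)
J(O) = -18 + 2*sqrt(2 + O) (J(O) = -18 + 2*sqrt(O + 2) = -18 + 2*sqrt(2 + O))
J(-2)*L(-65) = (-18 + 2*sqrt(2 - 2))*(2 - 5*(-65)) = (-18 + 2*sqrt(0))*(2 + 325) = (-18 + 2*0)*327 = (-18 + 0)*327 = -18*327 = -5886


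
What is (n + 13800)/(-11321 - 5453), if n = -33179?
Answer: 19379/16774 ≈ 1.1553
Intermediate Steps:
(n + 13800)/(-11321 - 5453) = (-33179 + 13800)/(-11321 - 5453) = -19379/(-16774) = -19379*(-1/16774) = 19379/16774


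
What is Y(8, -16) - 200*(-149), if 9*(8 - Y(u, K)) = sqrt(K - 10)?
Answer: 29808 - I*sqrt(26)/9 ≈ 29808.0 - 0.56656*I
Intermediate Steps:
Y(u, K) = 8 - sqrt(-10 + K)/9 (Y(u, K) = 8 - sqrt(K - 10)/9 = 8 - sqrt(-10 + K)/9)
Y(8, -16) - 200*(-149) = (8 - sqrt(-10 - 16)/9) - 200*(-149) = (8 - I*sqrt(26)/9) + 29800 = 29808 - I*sqrt(26)/9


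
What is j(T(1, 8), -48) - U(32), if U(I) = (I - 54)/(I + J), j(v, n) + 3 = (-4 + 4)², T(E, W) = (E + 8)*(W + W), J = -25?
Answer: ⅐ ≈ 0.14286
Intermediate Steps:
T(E, W) = 2*W*(8 + E) (T(E, W) = (8 + E)*(2*W) = 2*W*(8 + E))
j(v, n) = -3 (j(v, n) = -3 + (-4 + 4)² = -3 + 0² = -3 + 0 = -3)
U(I) = (-54 + I)/(-25 + I) (U(I) = (I - 54)/(I - 25) = (-54 + I)/(-25 + I))
j(T(1, 8), -48) - U(32) = -3 - (-54 + 32)/(-25 + 32) = -3 - (-22)/7 = -3 - 1*(-22/7) = -3 + 22/7 = ⅐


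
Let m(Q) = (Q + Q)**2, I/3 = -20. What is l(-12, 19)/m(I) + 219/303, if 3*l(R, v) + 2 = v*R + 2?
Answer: 260881/363600 ≈ 0.71749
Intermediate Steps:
I = -60 (I = 3*(-20) = -60)
m(Q) = 4*Q**2 (m(Q) = (2*Q)**2 = 4*Q**2)
l(R, v) = R*v/3 (l(R, v) = -2/3 + (v*R + 2)/3 = -2/3 + (R*v + 2)/3 = -2/3 + (2 + R*v)/3 = -2/3 + (2/3 + R*v/3) = R*v/3)
l(-12, 19)/m(I) + 219/303 = ((1/3)*(-12)*19)/((4*(-60)**2)) + 219/303 = -76/(4*3600) + 219*(1/303) = -76/14400 + 73/101 = -76*1/14400 + 73/101 = -19/3600 + 73/101 = 260881/363600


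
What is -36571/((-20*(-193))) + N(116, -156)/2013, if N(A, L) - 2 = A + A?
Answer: -24238061/2590060 ≈ -9.3581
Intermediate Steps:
N(A, L) = 2 + 2*A (N(A, L) = 2 + (A + A) = 2 + 2*A)
-36571/((-20*(-193))) + N(116, -156)/2013 = -36571/((-20*(-193))) + (2 + 2*116)/2013 = -36571/3860 + (2 + 232)*(1/2013) = -36571*1/3860 + 234*(1/2013) = -36571/3860 + 78/671 = -24238061/2590060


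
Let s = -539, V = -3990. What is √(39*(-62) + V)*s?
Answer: -3234*I*√178 ≈ -43147.0*I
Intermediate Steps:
√(39*(-62) + V)*s = √(39*(-62) - 3990)*(-539) = √(-2418 - 3990)*(-539) = √(-6408)*(-539) = (6*I*√178)*(-539) = -3234*I*√178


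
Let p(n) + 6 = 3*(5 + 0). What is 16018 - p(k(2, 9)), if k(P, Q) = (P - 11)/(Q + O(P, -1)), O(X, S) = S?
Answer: 16009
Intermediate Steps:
k(P, Q) = (-11 + P)/(-1 + Q) (k(P, Q) = (P - 11)/(Q - 1) = (-11 + P)/(-1 + Q))
p(n) = 9 (p(n) = -6 + 3*(5 + 0) = -6 + 3*5 = -6 + 15 = 9)
16018 - p(k(2, 9)) = 16018 - 1*9 = 16018 - 9 = 16009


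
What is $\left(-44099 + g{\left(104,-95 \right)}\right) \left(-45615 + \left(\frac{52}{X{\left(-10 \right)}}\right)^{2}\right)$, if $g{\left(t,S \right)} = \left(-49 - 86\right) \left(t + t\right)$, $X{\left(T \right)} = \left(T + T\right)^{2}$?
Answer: $\frac{32924438651749}{10000} \approx 3.2924 \cdot 10^{9}$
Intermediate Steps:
$X{\left(T \right)} = 4 T^{2}$ ($X{\left(T \right)} = \left(2 T\right)^{2} = 4 T^{2}$)
$g{\left(t,S \right)} = - 270 t$ ($g{\left(t,S \right)} = - 135 \cdot 2 t = - 270 t$)
$\left(-44099 + g{\left(104,-95 \right)}\right) \left(-45615 + \left(\frac{52}{X{\left(-10 \right)}}\right)^{2}\right) = \left(-44099 - 28080\right) \left(-45615 + \left(\frac{52}{4 \left(-10\right)^{2}}\right)^{2}\right) = \left(-44099 - 28080\right) \left(-45615 + \left(\frac{52}{4 \cdot 100}\right)^{2}\right) = - 72179 \left(-45615 + \left(\frac{52}{400}\right)^{2}\right) = - 72179 \left(-45615 + \left(52 \cdot \frac{1}{400}\right)^{2}\right) = - 72179 \left(-45615 + \left(\frac{13}{100}\right)^{2}\right) = - 72179 \left(-45615 + \frac{169}{10000}\right) = \left(-72179\right) \left(- \frac{456149831}{10000}\right) = \frac{32924438651749}{10000}$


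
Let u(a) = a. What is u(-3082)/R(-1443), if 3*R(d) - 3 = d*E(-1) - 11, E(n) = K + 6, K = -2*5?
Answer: -4623/2882 ≈ -1.6041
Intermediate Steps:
K = -10
E(n) = -4 (E(n) = -10 + 6 = -4)
R(d) = -8/3 - 4*d/3 (R(d) = 1 + (d*(-4) - 11)/3 = 1 + (-4*d - 11)/3 = 1 + (-11 - 4*d)/3 = 1 + (-11/3 - 4*d/3) = -8/3 - 4*d/3)
u(-3082)/R(-1443) = -3082/(-8/3 - 4/3*(-1443)) = -3082/(-8/3 + 1924) = -3082/5764/3 = -3082*3/5764 = -4623/2882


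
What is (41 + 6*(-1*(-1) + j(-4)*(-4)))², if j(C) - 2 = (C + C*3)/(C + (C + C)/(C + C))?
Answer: 16641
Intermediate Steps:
j(C) = 2 + 4*C/(1 + C) (j(C) = 2 + (C + C*3)/(C + (C + C)/(C + C)) = 2 + (C + 3*C)/(C + (2*C)/((2*C))) = 2 + (4*C)/(C + (2*C)*(1/(2*C))) = 2 + (4*C)/(C + 1) = 2 + (4*C)/(1 + C) = 2 + 4*C/(1 + C))
(41 + 6*(-1*(-1) + j(-4)*(-4)))² = (41 + 6*(-1*(-1) + (2*(1 + 3*(-4))/(1 - 4))*(-4)))² = (41 + 6*(1 + (2*(1 - 12)/(-3))*(-4)))² = (41 + 6*(1 + (2*(-⅓)*(-11))*(-4)))² = (41 + 6*(1 + (22/3)*(-4)))² = (41 + 6*(1 - 88/3))² = (41 + 6*(-85/3))² = (41 - 170)² = (-129)² = 16641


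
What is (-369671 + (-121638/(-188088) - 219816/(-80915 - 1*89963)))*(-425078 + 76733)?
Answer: 344896420622046170445/2678341772 ≈ 1.2877e+11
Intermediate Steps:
(-369671 + (-121638/(-188088) - 219816/(-80915 - 1*89963)))*(-425078 + 76733) = (-369671 + (-121638*(-1/188088) - 219816/(-80915 - 89963)))*(-348345) = (-369671 + (20273/31348 - 219816/(-170878)))*(-348345) = (-369671 + (20273/31348 - 219816*(-1/170878)))*(-348345) = (-369671 + (20273/31348 + 109908/85439))*(-348345) = (-369671 + 5177500831/2678341772)*(-348345) = -990100103696181/2678341772*(-348345) = 344896420622046170445/2678341772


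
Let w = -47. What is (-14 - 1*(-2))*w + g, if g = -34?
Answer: 530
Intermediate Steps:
(-14 - 1*(-2))*w + g = (-14 - 1*(-2))*(-47) - 34 = (-14 + 2)*(-47) - 34 = -12*(-47) - 34 = 564 - 34 = 530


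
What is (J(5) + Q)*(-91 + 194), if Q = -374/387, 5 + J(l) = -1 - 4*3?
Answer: -756020/387 ≈ -1953.5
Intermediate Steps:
J(l) = -18 (J(l) = -5 + (-1 - 4*3) = -5 + (-1 - 12) = -5 - 13 = -18)
Q = -374/387 (Q = -374*1/387 = -374/387 ≈ -0.96641)
(J(5) + Q)*(-91 + 194) = (-18 - 374/387)*(-91 + 194) = -7340/387*103 = -756020/387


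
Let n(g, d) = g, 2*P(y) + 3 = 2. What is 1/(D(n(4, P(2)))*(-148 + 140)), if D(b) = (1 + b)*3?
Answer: -1/120 ≈ -0.0083333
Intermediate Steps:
P(y) = -½ (P(y) = -3/2 + (½)*2 = -3/2 + 1 = -½)
D(b) = 3 + 3*b
1/(D(n(4, P(2)))*(-148 + 140)) = 1/((3 + 3*4)*(-148 + 140)) = 1/((3 + 12)*(-8)) = 1/(15*(-8)) = 1/(-120) = -1/120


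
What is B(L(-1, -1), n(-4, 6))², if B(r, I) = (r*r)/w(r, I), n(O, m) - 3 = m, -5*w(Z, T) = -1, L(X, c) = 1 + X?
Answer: 0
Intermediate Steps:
w(Z, T) = ⅕ (w(Z, T) = -⅕*(-1) = ⅕)
n(O, m) = 3 + m
B(r, I) = 5*r² (B(r, I) = (r*r)/(⅕) = r²*5 = 5*r²)
B(L(-1, -1), n(-4, 6))² = (5*(1 - 1)²)² = (5*0²)² = (5*0)² = 0² = 0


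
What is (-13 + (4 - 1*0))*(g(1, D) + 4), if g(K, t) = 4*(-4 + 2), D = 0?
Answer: 36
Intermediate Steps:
g(K, t) = -8 (g(K, t) = 4*(-2) = -8)
(-13 + (4 - 1*0))*(g(1, D) + 4) = (-13 + (4 - 1*0))*(-8 + 4) = (-13 + (4 + 0))*(-4) = (-13 + 4)*(-4) = -9*(-4) = 36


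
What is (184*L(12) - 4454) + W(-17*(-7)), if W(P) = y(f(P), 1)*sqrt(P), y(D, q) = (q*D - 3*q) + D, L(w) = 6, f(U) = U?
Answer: -3350 + 235*sqrt(119) ≈ -786.45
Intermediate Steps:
y(D, q) = D - 3*q + D*q (y(D, q) = (D*q - 3*q) + D = (-3*q + D*q) + D = D - 3*q + D*q)
W(P) = sqrt(P)*(-3 + 2*P) (W(P) = (P - 3*1 + P*1)*sqrt(P) = (P - 3 + P)*sqrt(P) = (-3 + 2*P)*sqrt(P) = sqrt(P)*(-3 + 2*P))
(184*L(12) - 4454) + W(-17*(-7)) = (184*6 - 4454) + sqrt(-17*(-7))*(-3 + 2*(-17*(-7))) = (1104 - 4454) + sqrt(119)*(-3 + 2*119) = -3350 + sqrt(119)*(-3 + 238) = -3350 + sqrt(119)*235 = -3350 + 235*sqrt(119)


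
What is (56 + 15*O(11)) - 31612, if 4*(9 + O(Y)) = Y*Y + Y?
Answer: -31196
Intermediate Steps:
O(Y) = -9 + Y/4 + Y²/4 (O(Y) = -9 + (Y*Y + Y)/4 = -9 + (Y² + Y)/4 = -9 + (Y + Y²)/4 = -9 + (Y/4 + Y²/4) = -9 + Y/4 + Y²/4)
(56 + 15*O(11)) - 31612 = (56 + 15*(-9 + (¼)*11 + (¼)*11²)) - 31612 = (56 + 15*(-9 + 11/4 + (¼)*121)) - 31612 = (56 + 15*(-9 + 11/4 + 121/4)) - 31612 = (56 + 15*24) - 31612 = (56 + 360) - 31612 = 416 - 31612 = -31196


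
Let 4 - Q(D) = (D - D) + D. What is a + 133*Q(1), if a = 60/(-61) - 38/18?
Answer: 217352/549 ≈ 395.91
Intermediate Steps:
a = -1699/549 (a = 60*(-1/61) - 38*1/18 = -60/61 - 19/9 = -1699/549 ≈ -3.0947)
Q(D) = 4 - D (Q(D) = 4 - ((D - D) + D) = 4 - (0 + D) = 4 - D)
a + 133*Q(1) = -1699/549 + 133*(4 - 1*1) = -1699/549 + 133*(4 - 1) = -1699/549 + 133*3 = -1699/549 + 399 = 217352/549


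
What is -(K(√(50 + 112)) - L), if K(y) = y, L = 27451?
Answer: 27451 - 9*√2 ≈ 27438.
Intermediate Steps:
-(K(√(50 + 112)) - L) = -(√(50 + 112) - 1*27451) = -(√162 - 27451) = -(9*√2 - 27451) = -(-27451 + 9*√2) = 27451 - 9*√2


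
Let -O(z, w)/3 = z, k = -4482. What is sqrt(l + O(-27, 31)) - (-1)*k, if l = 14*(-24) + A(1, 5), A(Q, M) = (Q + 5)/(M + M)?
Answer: -4482 + 2*I*sqrt(1590)/5 ≈ -4482.0 + 15.95*I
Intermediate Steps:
O(z, w) = -3*z
A(Q, M) = (5 + Q)/(2*M) (A(Q, M) = (5 + Q)/((2*M)) = (5 + Q)*(1/(2*M)) = (5 + Q)/(2*M))
l = -1677/5 (l = 14*(-24) + (1/2)*(5 + 1)/5 = -336 + (1/2)*(1/5)*6 = -336 + 3/5 = -1677/5 ≈ -335.40)
sqrt(l + O(-27, 31)) - (-1)*k = sqrt(-1677/5 - 3*(-27)) - (-1)*(-4482) = sqrt(-1677/5 + 81) - 1*4482 = sqrt(-1272/5) - 4482 = 2*I*sqrt(1590)/5 - 4482 = -4482 + 2*I*sqrt(1590)/5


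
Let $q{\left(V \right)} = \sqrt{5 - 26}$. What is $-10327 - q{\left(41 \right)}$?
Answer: $-10327 - i \sqrt{21} \approx -10327.0 - 4.5826 i$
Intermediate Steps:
$q{\left(V \right)} = i \sqrt{21}$ ($q{\left(V \right)} = \sqrt{-21} = i \sqrt{21}$)
$-10327 - q{\left(41 \right)} = -10327 - i \sqrt{21}$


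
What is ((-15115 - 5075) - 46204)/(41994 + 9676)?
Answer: -33197/25835 ≈ -1.2850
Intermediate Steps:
((-15115 - 5075) - 46204)/(41994 + 9676) = (-20190 - 46204)/51670 = -66394*1/51670 = -33197/25835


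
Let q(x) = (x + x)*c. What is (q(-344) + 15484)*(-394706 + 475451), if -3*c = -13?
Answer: 1009527820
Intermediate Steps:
c = 13/3 (c = -⅓*(-13) = 13/3 ≈ 4.3333)
q(x) = 26*x/3 (q(x) = (x + x)*(13/3) = (2*x)*(13/3) = 26*x/3)
(q(-344) + 15484)*(-394706 + 475451) = ((26/3)*(-344) + 15484)*(-394706 + 475451) = (-8944/3 + 15484)*80745 = (37508/3)*80745 = 1009527820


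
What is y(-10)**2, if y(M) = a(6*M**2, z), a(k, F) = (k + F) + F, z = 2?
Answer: 364816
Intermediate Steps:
a(k, F) = k + 2*F (a(k, F) = (F + k) + F = k + 2*F)
y(M) = 4 + 6*M**2 (y(M) = 6*M**2 + 2*2 = 6*M**2 + 4 = 4 + 6*M**2)
y(-10)**2 = (4 + 6*(-10)**2)**2 = (4 + 6*100)**2 = (4 + 600)**2 = 604**2 = 364816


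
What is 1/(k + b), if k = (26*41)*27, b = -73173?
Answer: -1/44391 ≈ -2.2527e-5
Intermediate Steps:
k = 28782 (k = 1066*27 = 28782)
1/(k + b) = 1/(28782 - 73173) = 1/(-44391) = -1/44391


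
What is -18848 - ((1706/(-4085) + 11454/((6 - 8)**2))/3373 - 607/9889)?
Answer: -5136581597770137/272515227490 ≈ -18849.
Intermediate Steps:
-18848 - ((1706/(-4085) + 11454/((6 - 8)**2))/3373 - 607/9889) = -18848 - ((1706*(-1/4085) + 11454/((-2)**2))*(1/3373) - 607*1/9889) = -18848 - ((-1706/4085 + 11454/4)*(1/3373) - 607/9889) = -18848 - ((-1706/4085 + 11454*(1/4))*(1/3373) - 607/9889) = -18848 - ((-1706/4085 + 5727/2)*(1/3373) - 607/9889) = -18848 - ((23391383/8170)*(1/3373) - 607/9889) = -18848 - (23391383/27557410 - 607/9889) = -18848 - 1*214590038617/272515227490 = -18848 - 214590038617/272515227490 = -5136581597770137/272515227490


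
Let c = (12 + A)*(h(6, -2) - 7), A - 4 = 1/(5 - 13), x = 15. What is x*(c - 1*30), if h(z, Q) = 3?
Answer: -2805/2 ≈ -1402.5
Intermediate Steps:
A = 31/8 (A = 4 + 1/(5 - 13) = 4 + 1/(-8) = 4 - ⅛ = 31/8 ≈ 3.8750)
c = -127/2 (c = (12 + 31/8)*(3 - 7) = (127/8)*(-4) = -127/2 ≈ -63.500)
x*(c - 1*30) = 15*(-127/2 - 1*30) = 15*(-127/2 - 30) = 15*(-187/2) = -2805/2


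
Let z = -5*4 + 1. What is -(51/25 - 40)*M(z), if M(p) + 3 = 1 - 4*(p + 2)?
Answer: 62634/25 ≈ 2505.4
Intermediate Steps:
z = -19 (z = -20 + 1 = -19)
M(p) = -10 - 4*p (M(p) = -3 + (1 - 4*(p + 2)) = -3 + (1 - 4*(2 + p)) = -3 + (1 + (-8 - 4*p)) = -3 + (-7 - 4*p) = -10 - 4*p)
-(51/25 - 40)*M(z) = -(51/25 - 40)*(-10 - 4*(-19)) = -(51*(1/25) - 40)*(-10 + 76) = -(51/25 - 40)*66 = -(-949)*66/25 = -1*(-62634/25) = 62634/25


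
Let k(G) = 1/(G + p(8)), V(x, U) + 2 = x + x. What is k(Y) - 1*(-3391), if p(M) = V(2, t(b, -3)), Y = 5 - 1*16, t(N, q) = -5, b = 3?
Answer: 30518/9 ≈ 3390.9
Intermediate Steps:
V(x, U) = -2 + 2*x (V(x, U) = -2 + (x + x) = -2 + 2*x)
Y = -11 (Y = 5 - 16 = -11)
p(M) = 2 (p(M) = -2 + 2*2 = -2 + 4 = 2)
k(G) = 1/(2 + G) (k(G) = 1/(G + 2) = 1/(2 + G))
k(Y) - 1*(-3391) = 1/(2 - 11) - 1*(-3391) = 1/(-9) + 3391 = -⅑ + 3391 = 30518/9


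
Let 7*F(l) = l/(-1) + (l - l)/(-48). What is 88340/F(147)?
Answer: -12620/3 ≈ -4206.7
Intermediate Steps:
F(l) = -l/7 (F(l) = (l/(-1) + (l - l)/(-48))/7 = (l*(-1) + 0*(-1/48))/7 = (-l + 0)/7 = (-l)/7 = -l/7)
88340/F(147) = 88340/((-1/7*147)) = 88340/(-21) = 88340*(-1/21) = -12620/3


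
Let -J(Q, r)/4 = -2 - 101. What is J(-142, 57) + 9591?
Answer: 10003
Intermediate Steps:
J(Q, r) = 412 (J(Q, r) = -4*(-2 - 101) = -4*(-103) = 412)
J(-142, 57) + 9591 = 412 + 9591 = 10003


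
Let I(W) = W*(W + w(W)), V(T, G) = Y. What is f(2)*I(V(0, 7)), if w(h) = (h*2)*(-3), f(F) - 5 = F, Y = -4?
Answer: -560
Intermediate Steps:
V(T, G) = -4
f(F) = 5 + F
w(h) = -6*h (w(h) = (2*h)*(-3) = -6*h)
I(W) = -5*W² (I(W) = W*(W - 6*W) = W*(-5*W) = -5*W²)
f(2)*I(V(0, 7)) = (5 + 2)*(-5*(-4)²) = 7*(-5*16) = 7*(-80) = -560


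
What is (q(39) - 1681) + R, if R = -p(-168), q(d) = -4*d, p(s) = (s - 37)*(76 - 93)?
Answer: -5322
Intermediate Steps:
p(s) = 629 - 17*s (p(s) = (-37 + s)*(-17) = 629 - 17*s)
R = -3485 (R = -(629 - 17*(-168)) = -(629 + 2856) = -1*3485 = -3485)
(q(39) - 1681) + R = (-4*39 - 1681) - 3485 = (-156 - 1681) - 3485 = -1837 - 3485 = -5322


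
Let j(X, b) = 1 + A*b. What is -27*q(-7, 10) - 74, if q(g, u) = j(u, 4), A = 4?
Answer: -533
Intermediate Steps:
j(X, b) = 1 + 4*b
q(g, u) = 17 (q(g, u) = 1 + 4*4 = 1 + 16 = 17)
-27*q(-7, 10) - 74 = -27*17 - 74 = -459 - 74 = -533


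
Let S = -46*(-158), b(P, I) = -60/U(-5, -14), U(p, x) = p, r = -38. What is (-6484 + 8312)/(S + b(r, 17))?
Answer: 457/1820 ≈ 0.25110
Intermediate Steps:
b(P, I) = 12 (b(P, I) = -60/(-5) = -60*(-1/5) = 12)
S = 7268
(-6484 + 8312)/(S + b(r, 17)) = (-6484 + 8312)/(7268 + 12) = 1828/7280 = 1828*(1/7280) = 457/1820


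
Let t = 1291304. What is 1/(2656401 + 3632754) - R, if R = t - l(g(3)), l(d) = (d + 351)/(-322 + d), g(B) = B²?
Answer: -2541941309637047/1968505515 ≈ -1.2913e+6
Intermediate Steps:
l(d) = (351 + d)/(-322 + d)
R = 404178512/313 (R = 1291304 - (351 + 3²)/(-322 + 3²) = 1291304 - (351 + 9)/(-322 + 9) = 1291304 - 360/(-313) = 1291304 - (-1)*360/313 = 1291304 - 1*(-360/313) = 1291304 + 360/313 = 404178512/313 ≈ 1.2913e+6)
1/(2656401 + 3632754) - R = 1/(2656401 + 3632754) - 1*404178512/313 = 1/6289155 - 404178512/313 = -2541941309637047/1968505515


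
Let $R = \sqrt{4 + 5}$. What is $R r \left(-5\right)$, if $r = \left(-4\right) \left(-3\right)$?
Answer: $-180$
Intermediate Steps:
$R = 3$ ($R = \sqrt{9} = 3$)
$r = 12$
$R r \left(-5\right) = 3 \cdot 12 \left(-5\right) = 36 \left(-5\right) = -180$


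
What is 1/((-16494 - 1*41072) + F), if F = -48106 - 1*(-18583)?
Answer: -1/87089 ≈ -1.1483e-5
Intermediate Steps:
F = -29523 (F = -48106 + 18583 = -29523)
1/((-16494 - 1*41072) + F) = 1/((-16494 - 1*41072) - 29523) = 1/((-16494 - 41072) - 29523) = 1/(-57566 - 29523) = 1/(-87089) = -1/87089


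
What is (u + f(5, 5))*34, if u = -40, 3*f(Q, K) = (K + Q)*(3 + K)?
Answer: -1360/3 ≈ -453.33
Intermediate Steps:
f(Q, K) = (3 + K)*(K + Q)/3 (f(Q, K) = ((K + Q)*(3 + K))/3 = ((3 + K)*(K + Q))/3 = (3 + K)*(K + Q)/3)
(u + f(5, 5))*34 = (-40 + (5 + 5 + (⅓)*5² + (⅓)*5*5))*34 = (-40 + (5 + 5 + (⅓)*25 + 25/3))*34 = (-40 + (5 + 5 + 25/3 + 25/3))*34 = (-40 + 80/3)*34 = -40/3*34 = -1360/3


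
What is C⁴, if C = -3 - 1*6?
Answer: 6561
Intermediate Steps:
C = -9 (C = -3 - 6 = -9)
C⁴ = (-9)⁴ = 6561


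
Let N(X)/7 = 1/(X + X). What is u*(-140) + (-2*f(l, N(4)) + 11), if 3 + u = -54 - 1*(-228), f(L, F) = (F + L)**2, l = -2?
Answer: -765809/32 ≈ -23932.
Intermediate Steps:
N(X) = 7/(2*X) (N(X) = 7/(X + X) = 7/((2*X)) = 7*(1/(2*X)) = 7/(2*X))
u = 171 (u = -3 + (-54 - 1*(-228)) = -3 + (-54 + 228) = -3 + 174 = 171)
u*(-140) + (-2*f(l, N(4)) + 11) = 171*(-140) + (-2*((7/2)/4 - 2)**2 + 11) = -23940 + (-2*((7/2)*(1/4) - 2)**2 + 11) = -23940 + (-2*(7/8 - 2)**2 + 11) = -23940 + (-2*(-9/8)**2 + 11) = -23940 + (-2*81/64 + 11) = -23940 + (-81/32 + 11) = -23940 + 271/32 = -765809/32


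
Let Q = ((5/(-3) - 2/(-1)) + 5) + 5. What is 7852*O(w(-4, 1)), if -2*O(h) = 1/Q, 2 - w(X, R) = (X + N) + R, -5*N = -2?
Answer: -11778/31 ≈ -379.94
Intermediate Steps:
N = 2/5 (N = -1/5*(-2) = 2/5 ≈ 0.40000)
w(X, R) = 8/5 - R - X (w(X, R) = 2 - ((X + 2/5) + R) = 2 - ((2/5 + X) + R) = 2 - (2/5 + R + X) = 2 + (-2/5 - R - X) = 8/5 - R - X)
Q = 31/3 (Q = ((5*(-1/3) - 2*(-1)) + 5) + 5 = ((-5/3 + 2) + 5) + 5 = (1/3 + 5) + 5 = 16/3 + 5 = 31/3 ≈ 10.333)
O(h) = -3/62 (O(h) = -1/(2*31/3) = -1/2*3/31 = -3/62)
7852*O(w(-4, 1)) = 7852*(-3/62) = -11778/31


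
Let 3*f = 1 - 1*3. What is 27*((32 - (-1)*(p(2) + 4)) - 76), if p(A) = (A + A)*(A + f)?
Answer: -936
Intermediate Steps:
f = -2/3 (f = (1 - 1*3)/3 = (1 - 3)/3 = (1/3)*(-2) = -2/3 ≈ -0.66667)
p(A) = 2*A*(-2/3 + A) (p(A) = (A + A)*(A - 2/3) = (2*A)*(-2/3 + A) = 2*A*(-2/3 + A))
27*((32 - (-1)*(p(2) + 4)) - 76) = 27*((32 - (-1)*((2/3)*2*(-2 + 3*2) + 4)) - 76) = 27*((32 - (-1)*((2/3)*2*(-2 + 6) + 4)) - 76) = 27*((32 - (-1)*((2/3)*2*4 + 4)) - 76) = 27*((32 - (-1)*(16/3 + 4)) - 76) = 27*((32 - (-1)*28/3) - 76) = 27*((32 - 1*(-28/3)) - 76) = 27*((32 + 28/3) - 76) = 27*(124/3 - 76) = 27*(-104/3) = -936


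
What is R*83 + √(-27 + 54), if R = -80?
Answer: -6640 + 3*√3 ≈ -6634.8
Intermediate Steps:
R*83 + √(-27 + 54) = -80*83 + √(-27 + 54) = -6640 + √27 = -6640 + 3*√3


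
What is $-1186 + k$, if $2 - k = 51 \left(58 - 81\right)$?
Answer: $-11$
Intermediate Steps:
$k = 1175$ ($k = 2 - 51 \left(58 - 81\right) = 2 - 51 \left(-23\right) = 2 - -1173 = 2 + 1173 = 1175$)
$-1186 + k = -1186 + 1175 = -11$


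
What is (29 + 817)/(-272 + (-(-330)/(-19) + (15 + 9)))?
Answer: -8037/2521 ≈ -3.1880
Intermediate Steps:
(29 + 817)/(-272 + (-(-330)/(-19) + (15 + 9))) = 846/(-272 + (-(-330)*(-1)/19 + 24)) = 846/(-272 + (-10*33/19 + 24)) = 846/(-272 + (-330/19 + 24)) = 846/(-272 + 126/19) = 846/(-5042/19) = 846*(-19/5042) = -8037/2521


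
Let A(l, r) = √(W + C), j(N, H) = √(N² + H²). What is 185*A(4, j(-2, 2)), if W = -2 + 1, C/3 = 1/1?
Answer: 185*√2 ≈ 261.63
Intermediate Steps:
C = 3 (C = 3/1 = 3*1 = 3)
W = -1
j(N, H) = √(H² + N²)
A(l, r) = √2 (A(l, r) = √(-1 + 3) = √2)
185*A(4, j(-2, 2)) = 185*√2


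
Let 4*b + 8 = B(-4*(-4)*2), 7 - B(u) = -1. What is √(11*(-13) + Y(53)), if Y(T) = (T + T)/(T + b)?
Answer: I*√141 ≈ 11.874*I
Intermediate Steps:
B(u) = 8 (B(u) = 7 - 1*(-1) = 7 + 1 = 8)
b = 0 (b = -2 + (¼)*8 = -2 + 2 = 0)
Y(T) = 2 (Y(T) = (T + T)/(T + 0) = (2*T)/T = 2)
√(11*(-13) + Y(53)) = √(11*(-13) + 2) = √(-143 + 2) = √(-141) = I*√141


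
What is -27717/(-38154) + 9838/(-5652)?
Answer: -9112607/8985267 ≈ -1.0142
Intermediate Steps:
-27717/(-38154) + 9838/(-5652) = -27717*(-1/38154) + 9838*(-1/5652) = 9239/12718 - 4919/2826 = -9112607/8985267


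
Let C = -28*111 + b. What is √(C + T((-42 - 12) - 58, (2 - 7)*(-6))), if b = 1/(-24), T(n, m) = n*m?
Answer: I*√931398/12 ≈ 80.424*I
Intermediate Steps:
T(n, m) = m*n
b = -1/24 ≈ -0.041667
C = -74593/24 (C = -28*111 - 1/24 = -3108 - 1/24 = -74593/24 ≈ -3108.0)
√(C + T((-42 - 12) - 58, (2 - 7)*(-6))) = √(-74593/24 + ((2 - 7)*(-6))*((-42 - 12) - 58)) = √(-74593/24 + (-5*(-6))*(-54 - 58)) = √(-74593/24 + 30*(-112)) = √(-74593/24 - 3360) = √(-155233/24) = I*√931398/12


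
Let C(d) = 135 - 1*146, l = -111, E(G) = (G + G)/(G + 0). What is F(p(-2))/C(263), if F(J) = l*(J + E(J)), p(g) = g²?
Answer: 666/11 ≈ 60.545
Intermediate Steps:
E(G) = 2 (E(G) = (2*G)/G = 2)
F(J) = -222 - 111*J (F(J) = -111*(J + 2) = -111*(2 + J) = -222 - 111*J)
C(d) = -11 (C(d) = 135 - 146 = -11)
F(p(-2))/C(263) = (-222 - 111*(-2)²)/(-11) = (-222 - 111*4)*(-1/11) = (-222 - 444)*(-1/11) = -666*(-1/11) = 666/11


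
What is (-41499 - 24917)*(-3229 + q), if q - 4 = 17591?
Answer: -954132256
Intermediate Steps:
q = 17595 (q = 4 + 17591 = 17595)
(-41499 - 24917)*(-3229 + q) = (-41499 - 24917)*(-3229 + 17595) = -66416*14366 = -954132256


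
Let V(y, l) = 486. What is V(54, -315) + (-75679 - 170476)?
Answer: -245669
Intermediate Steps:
V(54, -315) + (-75679 - 170476) = 486 + (-75679 - 170476) = 486 - 246155 = -245669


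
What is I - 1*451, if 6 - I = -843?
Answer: 398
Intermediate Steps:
I = 849 (I = 6 - 1*(-843) = 6 + 843 = 849)
I - 1*451 = 849 - 1*451 = 849 - 451 = 398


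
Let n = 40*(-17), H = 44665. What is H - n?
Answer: 45345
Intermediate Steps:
n = -680
H - n = 44665 - 1*(-680) = 44665 + 680 = 45345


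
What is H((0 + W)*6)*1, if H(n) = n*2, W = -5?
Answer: -60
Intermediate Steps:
H(n) = 2*n
H((0 + W)*6)*1 = (2*((0 - 5)*6))*1 = (2*(-5*6))*1 = (2*(-30))*1 = -60*1 = -60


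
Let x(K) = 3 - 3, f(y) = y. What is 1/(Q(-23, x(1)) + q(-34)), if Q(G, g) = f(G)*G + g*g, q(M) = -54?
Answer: 1/475 ≈ 0.0021053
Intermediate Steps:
x(K) = 0
Q(G, g) = G**2 + g**2 (Q(G, g) = G*G + g*g = G**2 + g**2)
1/(Q(-23, x(1)) + q(-34)) = 1/(((-23)**2 + 0**2) - 54) = 1/((529 + 0) - 54) = 1/(529 - 54) = 1/475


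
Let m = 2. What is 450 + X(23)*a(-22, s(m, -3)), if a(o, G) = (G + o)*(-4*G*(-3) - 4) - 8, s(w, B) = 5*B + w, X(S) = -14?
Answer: -77838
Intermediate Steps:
s(w, B) = w + 5*B
a(o, G) = -8 + (-4 + 12*G)*(G + o) (a(o, G) = (G + o)*(12*G - 4) - 8 = (G + o)*(-4 + 12*G) - 8 = (-4 + 12*G)*(G + o) - 8 = -8 + (-4 + 12*G)*(G + o))
450 + X(23)*a(-22, s(m, -3)) = 450 - 14*(-8 - 4*(2 + 5*(-3)) - 4*(-22) + 12*(2 + 5*(-3))² + 12*(2 + 5*(-3))*(-22)) = 450 - 14*(-8 - 4*(2 - 15) + 88 + 12*(2 - 15)² + 12*(2 - 15)*(-22)) = 450 - 14*(-8 - 4*(-13) + 88 + 12*(-13)² + 12*(-13)*(-22)) = 450 - 14*(-8 + 52 + 88 + 12*169 + 3432) = 450 - 14*(-8 + 52 + 88 + 2028 + 3432) = 450 - 14*5592 = 450 - 78288 = -77838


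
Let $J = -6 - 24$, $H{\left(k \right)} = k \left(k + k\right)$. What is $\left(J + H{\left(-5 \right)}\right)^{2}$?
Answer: $400$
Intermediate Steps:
$H{\left(k \right)} = 2 k^{2}$ ($H{\left(k \right)} = k 2 k = 2 k^{2}$)
$J = -30$ ($J = -6 - 24 = -30$)
$\left(J + H{\left(-5 \right)}\right)^{2} = \left(-30 + 2 \left(-5\right)^{2}\right)^{2} = \left(-30 + 2 \cdot 25\right)^{2} = \left(-30 + 50\right)^{2} = 20^{2} = 400$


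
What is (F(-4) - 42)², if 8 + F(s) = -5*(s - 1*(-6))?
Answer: 3600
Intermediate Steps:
F(s) = -38 - 5*s (F(s) = -8 - 5*(s - 1*(-6)) = -8 - 5*(s + 6) = -8 - 5*(6 + s) = -8 + (-30 - 5*s) = -38 - 5*s)
(F(-4) - 42)² = ((-38 - 5*(-4)) - 42)² = ((-38 + 20) - 42)² = (-18 - 42)² = (-60)² = 3600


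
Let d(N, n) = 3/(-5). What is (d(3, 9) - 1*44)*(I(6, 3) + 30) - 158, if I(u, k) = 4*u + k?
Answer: -13501/5 ≈ -2700.2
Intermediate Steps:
d(N, n) = -⅗ (d(N, n) = 3*(-⅕) = -⅗)
I(u, k) = k + 4*u
(d(3, 9) - 1*44)*(I(6, 3) + 30) - 158 = (-⅗ - 1*44)*((3 + 4*6) + 30) - 158 = (-⅗ - 44)*((3 + 24) + 30) - 158 = -223*(27 + 30)/5 - 158 = -223/5*57 - 158 = -12711/5 - 158 = -13501/5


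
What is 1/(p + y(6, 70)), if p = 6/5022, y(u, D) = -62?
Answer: -837/51893 ≈ -0.016129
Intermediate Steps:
p = 1/837 (p = 6*(1/5022) = 1/837 ≈ 0.0011947)
1/(p + y(6, 70)) = 1/(1/837 - 62) = 1/(-51893/837) = -837/51893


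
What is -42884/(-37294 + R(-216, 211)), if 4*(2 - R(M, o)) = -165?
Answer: 171536/149003 ≈ 1.1512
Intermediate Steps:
R(M, o) = 173/4 (R(M, o) = 2 - ¼*(-165) = 2 + 165/4 = 173/4)
-42884/(-37294 + R(-216, 211)) = -42884/(-37294 + 173/4) = -42884/(-149003/4) = -42884*(-4/149003) = 171536/149003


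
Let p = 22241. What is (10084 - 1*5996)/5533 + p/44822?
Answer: 306291789/248000126 ≈ 1.2350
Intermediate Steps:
(10084 - 1*5996)/5533 + p/44822 = (10084 - 1*5996)/5533 + 22241/44822 = (10084 - 5996)*(1/5533) + 22241*(1/44822) = 4088*(1/5533) + 22241/44822 = 4088/5533 + 22241/44822 = 306291789/248000126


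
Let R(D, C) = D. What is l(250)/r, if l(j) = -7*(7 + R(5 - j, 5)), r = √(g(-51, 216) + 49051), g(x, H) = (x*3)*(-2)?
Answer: 238*√49357/7051 ≈ 7.4990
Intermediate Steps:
g(x, H) = -6*x (g(x, H) = (3*x)*(-2) = -6*x)
r = √49357 (r = √(-6*(-51) + 49051) = √(306 + 49051) = √49357 ≈ 222.16)
l(j) = -84 + 7*j (l(j) = -7*(7 + (5 - j)) = -7*(12 - j) = -84 + 7*j)
l(250)/r = (-84 + 7*250)/(√49357) = (-84 + 1750)*(√49357/49357) = 1666*(√49357/49357) = 238*√49357/7051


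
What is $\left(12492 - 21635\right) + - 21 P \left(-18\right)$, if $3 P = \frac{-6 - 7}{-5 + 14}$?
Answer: $-9325$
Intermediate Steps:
$P = - \frac{13}{27}$ ($P = \frac{\left(-6 - 7\right) \frac{1}{-5 + 14}}{3} = \frac{\left(-13\right) \frac{1}{9}}{3} = \frac{1}{3} \left(- \frac{13}{9}\right) = - \frac{13}{27} \approx -0.48148$)
$\left(12492 - 21635\right) + - 21 P \left(-18\right) = \left(12492 - 21635\right) + \left(-21\right) \left(- \frac{13}{27}\right) \left(-18\right) = -9143 + \frac{91}{9} \left(-18\right) = -9143 - 182 = -9325$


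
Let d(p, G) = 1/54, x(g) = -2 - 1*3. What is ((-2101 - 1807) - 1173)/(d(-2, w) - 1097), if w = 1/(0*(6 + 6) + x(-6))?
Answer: 274374/59237 ≈ 4.6318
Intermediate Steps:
x(g) = -5 (x(g) = -2 - 3 = -5)
w = -1/5 (w = 1/(0*(6 + 6) - 5) = 1/(0*12 - 5) = 1/(0 - 5) = 1/(-5) = -1/5 ≈ -0.20000)
d(p, G) = 1/54
((-2101 - 1807) - 1173)/(d(-2, w) - 1097) = ((-2101 - 1807) - 1173)/(1/54 - 1097) = (-3908 - 1173)/(-59237/54) = -5081*(-54/59237) = 274374/59237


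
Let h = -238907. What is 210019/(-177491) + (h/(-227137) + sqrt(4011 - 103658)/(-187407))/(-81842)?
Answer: -3904158335763063/3299441673717814 + I*sqrt(99647)/15337763694 ≈ -1.1833 + 2.0581e-8*I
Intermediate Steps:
210019/(-177491) + (h/(-227137) + sqrt(4011 - 103658)/(-187407))/(-81842) = 210019/(-177491) + (-238907/(-227137) + sqrt(4011 - 103658)/(-187407))/(-81842) = 210019*(-1/177491) + (-238907*(-1/227137) + sqrt(-99647)*(-1/187407))*(-1/81842) = -210019/177491 + (238907/227137 + (I*sqrt(99647))*(-1/187407))*(-1/81842) = -210019/177491 + (238907/227137 - I*sqrt(99647)/187407)*(-1/81842) = -210019/177491 + (-238907/18589346354 + I*sqrt(99647)/15337763694) = -3904158335763063/3299441673717814 + I*sqrt(99647)/15337763694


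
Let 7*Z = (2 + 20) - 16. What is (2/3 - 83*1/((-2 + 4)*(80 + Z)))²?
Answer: 271441/11532816 ≈ 0.023536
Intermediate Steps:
Z = 6/7 (Z = ((2 + 20) - 16)/7 = (22 - 16)/7 = (⅐)*6 = 6/7 ≈ 0.85714)
(2/3 - 83*1/((-2 + 4)*(80 + Z)))² = (2/3 - 83*1/((-2 + 4)*(80 + 6/7)))² = (2*(⅓) - 83/(2*(566/7)))² = (⅔ - 83/1132/7)² = (⅔ - 83*7/1132)² = (⅔ - 581/1132)² = (521/3396)² = 271441/11532816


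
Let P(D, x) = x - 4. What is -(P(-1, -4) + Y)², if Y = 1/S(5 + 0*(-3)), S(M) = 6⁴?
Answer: -107474689/1679616 ≈ -63.988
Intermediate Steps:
S(M) = 1296
P(D, x) = -4 + x
Y = 1/1296 ≈ 0.00077160
-(P(-1, -4) + Y)² = -((-4 - 4) + 1/1296)² = -(-8 + 1/1296)² = -(-10367/1296)² = -1*107474689/1679616 = -107474689/1679616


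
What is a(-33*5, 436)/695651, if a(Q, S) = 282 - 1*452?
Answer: -170/695651 ≈ -0.00024438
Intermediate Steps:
a(Q, S) = -170 (a(Q, S) = 282 - 452 = -170)
a(-33*5, 436)/695651 = -170/695651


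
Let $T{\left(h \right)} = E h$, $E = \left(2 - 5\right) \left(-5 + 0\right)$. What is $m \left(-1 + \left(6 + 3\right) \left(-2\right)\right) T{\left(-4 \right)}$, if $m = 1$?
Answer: $1140$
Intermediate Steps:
$E = 15$ ($E = \left(-3\right) \left(-5\right) = 15$)
$T{\left(h \right)} = 15 h$
$m \left(-1 + \left(6 + 3\right) \left(-2\right)\right) T{\left(-4 \right)} = 1 \left(-1 + \left(6 + 3\right) \left(-2\right)\right) 15 \left(-4\right) = 1 \left(-1 + 9 \left(-2\right)\right) \left(-60\right) = 1 \left(-1 - 18\right) \left(-60\right) = 1 \left(-19\right) \left(-60\right) = \left(-19\right) \left(-60\right) = 1140$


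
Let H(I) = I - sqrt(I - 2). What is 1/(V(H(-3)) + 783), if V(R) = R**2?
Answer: 787/619549 - 6*I*sqrt(5)/619549 ≈ 0.0012703 - 2.1655e-5*I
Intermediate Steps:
H(I) = I - sqrt(-2 + I)
1/(V(H(-3)) + 783) = 1/((-3 - sqrt(-2 - 3))**2 + 783) = 1/((-3 - sqrt(-5))**2 + 783) = 1/((-3 - I*sqrt(5))**2 + 783) = 1/(783 + (-3 - I*sqrt(5))**2)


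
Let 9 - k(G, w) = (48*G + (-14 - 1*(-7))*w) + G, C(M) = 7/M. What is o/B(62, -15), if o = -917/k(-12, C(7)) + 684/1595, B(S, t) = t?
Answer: 1049479/14450700 ≈ 0.072625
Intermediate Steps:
k(G, w) = 9 - 49*G + 7*w (k(G, w) = 9 - ((48*G + (-14 - 1*(-7))*w) + G) = 9 - ((48*G + (-14 + 7)*w) + G) = 9 - ((48*G - 7*w) + G) = 9 - ((-7*w + 48*G) + G) = 9 - (-7*w + 49*G) = 9 + (-49*G + 7*w) = 9 - 49*G + 7*w)
o = -1049479/963380 (o = -917/(9 - 49*(-12) + 7*(7/7)) + 684/1595 = -917/(9 + 588 + 7*(7*(1/7))) + 684*(1/1595) = -917/(9 + 588 + 7*1) + 684/1595 = -917/(9 + 588 + 7) + 684/1595 = -917/604 + 684/1595 = -1049479/963380 ≈ -1.0894)
o/B(62, -15) = -1049479/963380/(-15) = -1049479/963380*(-1/15) = 1049479/14450700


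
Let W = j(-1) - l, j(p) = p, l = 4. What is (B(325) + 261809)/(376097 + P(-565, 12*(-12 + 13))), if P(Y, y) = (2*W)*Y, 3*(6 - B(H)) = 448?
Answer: 784997/1145241 ≈ 0.68544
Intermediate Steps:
B(H) = -430/3 (B(H) = 6 - ⅓*448 = 6 - 448/3 = -430/3)
W = -5 (W = -1 - 1*4 = -1 - 4 = -5)
P(Y, y) = -10*Y (P(Y, y) = (2*(-5))*Y = -10*Y)
(B(325) + 261809)/(376097 + P(-565, 12*(-12 + 13))) = (-430/3 + 261809)/(376097 - 10*(-565)) = 784997/(3*(376097 + 5650)) = (784997/3)/381747 = (784997/3)*(1/381747) = 784997/1145241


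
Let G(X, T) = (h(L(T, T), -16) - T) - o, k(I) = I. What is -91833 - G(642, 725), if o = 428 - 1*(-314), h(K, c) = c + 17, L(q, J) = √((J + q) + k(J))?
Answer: -90367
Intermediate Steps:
L(q, J) = √(q + 2*J) (L(q, J) = √((J + q) + J) = √(q + 2*J))
h(K, c) = 17 + c
o = 742 (o = 428 + 314 = 742)
G(X, T) = -741 - T (G(X, T) = ((17 - 16) - T) - 1*742 = (1 - T) - 742 = -741 - T)
-91833 - G(642, 725) = -91833 - (-741 - 1*725) = -91833 - (-741 - 725) = -91833 - 1*(-1466) = -91833 + 1466 = -90367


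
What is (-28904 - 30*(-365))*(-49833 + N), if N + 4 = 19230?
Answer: 549518078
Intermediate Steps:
N = 19226 (N = -4 + 19230 = 19226)
(-28904 - 30*(-365))*(-49833 + N) = (-28904 - 30*(-365))*(-49833 + 19226) = (-28904 + 10950)*(-30607) = -17954*(-30607) = 549518078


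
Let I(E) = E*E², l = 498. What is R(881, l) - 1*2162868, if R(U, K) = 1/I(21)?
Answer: -20030320547/9261 ≈ -2.1629e+6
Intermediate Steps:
I(E) = E³
R(U, K) = 1/9261 (R(U, K) = 1/(21³) = 1/9261)
R(881, l) - 1*2162868 = 1/9261 - 1*2162868 = 1/9261 - 2162868 = -20030320547/9261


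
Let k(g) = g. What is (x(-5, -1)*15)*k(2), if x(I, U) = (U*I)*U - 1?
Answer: -180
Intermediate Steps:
x(I, U) = -1 + I*U² (x(I, U) = (I*U)*U - 1 = I*U² - 1 = -1 + I*U²)
(x(-5, -1)*15)*k(2) = ((-1 - 5*(-1)²)*15)*2 = ((-1 - 5*1)*15)*2 = ((-1 - 5)*15)*2 = -6*15*2 = -90*2 = -180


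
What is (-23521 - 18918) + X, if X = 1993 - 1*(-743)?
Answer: -39703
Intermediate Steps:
X = 2736 (X = 1993 + 743 = 2736)
(-23521 - 18918) + X = (-23521 - 18918) + 2736 = -42439 + 2736 = -39703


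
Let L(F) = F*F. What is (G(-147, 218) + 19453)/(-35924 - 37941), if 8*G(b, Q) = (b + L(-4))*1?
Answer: -155493/590920 ≈ -0.26314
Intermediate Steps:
L(F) = F²
G(b, Q) = 2 + b/8 (G(b, Q) = ((b + (-4)²)*1)/8 = ((b + 16)*1)/8 = ((16 + b)*1)/8 = (16 + b)/8 = 2 + b/8)
(G(-147, 218) + 19453)/(-35924 - 37941) = ((2 + (⅛)*(-147)) + 19453)/(-35924 - 37941) = ((2 - 147/8) + 19453)/(-73865) = (-131/8 + 19453)*(-1/73865) = (155493/8)*(-1/73865) = -155493/590920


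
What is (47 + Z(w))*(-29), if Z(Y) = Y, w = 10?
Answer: -1653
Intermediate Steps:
(47 + Z(w))*(-29) = (47 + 10)*(-29) = 57*(-29) = -1653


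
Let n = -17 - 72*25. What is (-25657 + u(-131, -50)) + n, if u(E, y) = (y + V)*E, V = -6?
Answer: -20138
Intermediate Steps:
n = -1817 (n = -17 - 1800 = -1817)
u(E, y) = E*(-6 + y) (u(E, y) = (y - 6)*E = (-6 + y)*E = E*(-6 + y))
(-25657 + u(-131, -50)) + n = (-25657 - 131*(-6 - 50)) - 1817 = (-25657 - 131*(-56)) - 1817 = (-25657 + 7336) - 1817 = -18321 - 1817 = -20138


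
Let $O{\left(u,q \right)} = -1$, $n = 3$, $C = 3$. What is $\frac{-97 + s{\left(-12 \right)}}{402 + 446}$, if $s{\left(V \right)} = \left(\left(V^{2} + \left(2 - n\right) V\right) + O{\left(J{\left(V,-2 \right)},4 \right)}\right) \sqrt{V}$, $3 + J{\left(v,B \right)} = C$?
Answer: $- \frac{97}{848} + \frac{155 i \sqrt{3}}{424} \approx -0.11439 + 0.63318 i$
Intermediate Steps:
$J{\left(v,B \right)} = 0$ ($J{\left(v,B \right)} = -3 + 3 = 0$)
$s{\left(V \right)} = \sqrt{V} \left(-1 + V^{2} - V\right)$ ($s{\left(V \right)} = \left(\left(V^{2} + \left(2 - 3\right) V\right) - 1\right) \sqrt{V} = \left(\left(V^{2} - V\right) - 1\right) \sqrt{V} = \left(-1 + V^{2} - V\right) \sqrt{V} = \sqrt{V} \left(-1 + V^{2} - V\right)$)
$\frac{-97 + s{\left(-12 \right)}}{402 + 446} = \frac{-97 + \sqrt{-12} \left(-1 + \left(-12\right)^{2} - -12\right)}{402 + 446} = \frac{-97 + 2 i \sqrt{3} \left(-1 + 144 + 12\right)}{848} = \left(-97 + 2 i \sqrt{3} \cdot 155\right) \frac{1}{848} = \left(-97 + 310 i \sqrt{3}\right) \frac{1}{848} = - \frac{97}{848} + \frac{155 i \sqrt{3}}{424}$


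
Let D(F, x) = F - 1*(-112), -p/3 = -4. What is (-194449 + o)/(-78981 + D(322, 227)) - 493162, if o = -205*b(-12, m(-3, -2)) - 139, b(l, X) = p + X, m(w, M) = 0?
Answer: -38736198566/78547 ≈ -4.9316e+5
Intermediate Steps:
p = 12 (p = -3*(-4) = 12)
D(F, x) = 112 + F (D(F, x) = F + 112 = 112 + F)
b(l, X) = 12 + X
o = -2599 (o = -205*(12 + 0) - 139 = -205*12 - 139 = -2460 - 139 = -2599)
(-194449 + o)/(-78981 + D(322, 227)) - 493162 = (-194449 - 2599)/(-78981 + (112 + 322)) - 493162 = -197048/(-78981 + 434) - 493162 = -197048/(-78547) - 493162 = -197048*(-1/78547) - 493162 = 197048/78547 - 493162 = -38736198566/78547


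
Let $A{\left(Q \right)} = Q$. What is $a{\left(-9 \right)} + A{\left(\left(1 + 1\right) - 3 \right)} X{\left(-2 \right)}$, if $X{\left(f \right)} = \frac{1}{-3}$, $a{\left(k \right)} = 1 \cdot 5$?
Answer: $\frac{16}{3} \approx 5.3333$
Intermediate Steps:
$a{\left(k \right)} = 5$
$X{\left(f \right)} = - \frac{1}{3}$
$a{\left(-9 \right)} + A{\left(\left(1 + 1\right) - 3 \right)} X{\left(-2 \right)} = 5 + \left(\left(1 + 1\right) - 3\right) \left(- \frac{1}{3}\right) = 5 + \left(2 - 3\right) \left(- \frac{1}{3}\right) = 5 - - \frac{1}{3} = 5 + \frac{1}{3} = \frac{16}{3}$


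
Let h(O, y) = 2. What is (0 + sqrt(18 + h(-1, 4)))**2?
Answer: 20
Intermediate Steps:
(0 + sqrt(18 + h(-1, 4)))**2 = (0 + sqrt(18 + 2))**2 = (0 + sqrt(20))**2 = (0 + 2*sqrt(5))**2 = (2*sqrt(5))**2 = 20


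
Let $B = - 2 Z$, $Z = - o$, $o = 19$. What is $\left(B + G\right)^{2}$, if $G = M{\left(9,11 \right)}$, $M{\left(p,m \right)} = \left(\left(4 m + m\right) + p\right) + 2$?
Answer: $10816$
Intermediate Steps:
$Z = -19$ ($Z = \left(-1\right) 19 = -19$)
$M{\left(p,m \right)} = 2 + p + 5 m$ ($M{\left(p,m \right)} = \left(5 m + p\right) + 2 = \left(p + 5 m\right) + 2 = 2 + p + 5 m$)
$G = 66$ ($G = 2 + 9 + 5 \cdot 11 = 2 + 9 + 55 = 66$)
$B = 38$ ($B = \left(-2\right) \left(-19\right) = 38$)
$\left(B + G\right)^{2} = \left(38 + 66\right)^{2} = 104^{2} = 10816$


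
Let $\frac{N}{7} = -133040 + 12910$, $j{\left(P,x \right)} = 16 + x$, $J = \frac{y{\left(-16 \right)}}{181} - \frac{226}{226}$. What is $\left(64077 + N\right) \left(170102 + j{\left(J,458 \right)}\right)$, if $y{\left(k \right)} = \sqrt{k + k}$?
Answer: $-132509065808$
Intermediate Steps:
$y{\left(k \right)} = \sqrt{2} \sqrt{k}$ ($y{\left(k \right)} = \sqrt{2 k} = \sqrt{2} \sqrt{k}$)
$J = -1 + \frac{4 i \sqrt{2}}{181}$ ($J = \frac{\sqrt{2} \sqrt{-16}}{181} - \frac{226}{226} = \sqrt{2} \cdot 4 i \frac{1}{181} - 1 = 4 i \sqrt{2} \cdot \frac{1}{181} - 1 = \frac{4 i \sqrt{2}}{181} - 1 = -1 + \frac{4 i \sqrt{2}}{181} \approx -1.0 + 0.031253 i$)
$N = -840910$ ($N = 7 \left(-133040 + 12910\right) = 7 \left(-120130\right) = -840910$)
$\left(64077 + N\right) \left(170102 + j{\left(J,458 \right)}\right) = \left(64077 - 840910\right) \left(170102 + \left(16 + 458\right)\right) = - 776833 \left(170102 + 474\right) = \left(-776833\right) 170576 = -132509065808$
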